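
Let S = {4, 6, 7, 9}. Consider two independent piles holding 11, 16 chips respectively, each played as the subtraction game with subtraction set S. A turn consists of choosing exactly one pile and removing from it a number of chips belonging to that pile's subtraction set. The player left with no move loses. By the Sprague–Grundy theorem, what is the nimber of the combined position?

All piles use S = {4, 6, 7, 9}:
n :  0  1  2  3  4  5  6  7  8  9 10 11 12 13 14 15 16
G :  0  0  0  0  1  1  1  1  2  2  2  2  3  0  0  0  0
Pile A: G(11) = 2.
Pile B: G(16) = 0.
Combined Grundy value = 2 ⊕ 0 = 2.

2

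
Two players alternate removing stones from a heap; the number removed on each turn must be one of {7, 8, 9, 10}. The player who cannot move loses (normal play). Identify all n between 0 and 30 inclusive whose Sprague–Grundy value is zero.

G(0) = 0
G(1) = mex{} = 0
G(2) = mex{} = 0
G(3) = mex{} = 0
G(4) = mex{} = 0
G(5) = mex{} = 0
G(6) = mex{} = 0
G(7) = mex{0} = 1
G(8) = mex{0,0} = 1
G(9) = mex{0,0,0} = 1
G(10) = mex{0,0,0,0} = 1
G(11) = mex{0,0,0,0} = 1
G(12) = mex{0,0,0,0} = 1
G(13) = mex{0,0,0,0} = 1
G(14) = mex{1,0,0,0} = 2
G(15) = mex{1,1,0,0} = 2
G(16) = mex{1,1,1,0} = 2
G(17) = mex{1,1,1,1} = 0
G(18) = mex{1,1,1,1} = 0
G(19) = mex{1,1,1,1} = 0
G(20) = mex{1,1,1,1} = 0
G(21) = mex{2,1,1,1} = 0
G(22) = mex{2,2,1,1} = 0
G(23) = mex{2,2,2,1} = 0
G(24) = mex{0,2,2,2} = 1
G(25) = mex{0,0,2,2} = 1
G(26) = mex{0,0,0,2} = 1
G(27) = mex{0,0,0,0} = 1
G(28) = mex{0,0,0,0} = 1
G(29) = mex{0,0,0,0} = 1
G(30) = mex{0,0,0,0} = 1
P-positions are exactly the n with G(n) = 0.

0, 1, 2, 3, 4, 5, 6, 17, 18, 19, 20, 21, 22, 23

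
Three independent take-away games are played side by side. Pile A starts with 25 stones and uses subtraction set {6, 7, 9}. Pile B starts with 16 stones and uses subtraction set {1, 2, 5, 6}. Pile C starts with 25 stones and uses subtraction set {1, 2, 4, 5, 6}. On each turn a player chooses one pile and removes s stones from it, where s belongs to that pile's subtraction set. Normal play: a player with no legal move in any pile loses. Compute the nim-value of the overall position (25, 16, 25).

1

Pile A, S = {6, 7, 9}:
n :  0  1  2  3  4  5  6  7  8  9 10 11 12 13 14 15 16 17 18 19 20 21 22 23 24 25
G :  0  0  0  0  0  0  1  1  1  1  1  1  2  2  2  0  0  0  0  0  0  1  1  1  1  1
G_A(25) = 1.
Pile B, S = {1, 2, 5, 6}:
n :  0  1  2  3  4  5  6  7  8  9 10 11 12 13 14 15 16
G :  0  1  2  0  1  2  3  0  1  2  0  1  2  3  0  1  2
G_B(16) = 2.
Pile C, S = {1, 2, 4, 5, 6}:
G(0) = 0
G(1) = mex{0} = 1
G(2) = mex{1,0} = 2
G(3) = mex{2,1} = 0
G(4) = mex{0,2,0} = 1
G(5) = mex{1,0,1,0} = 2
G(6) = mex{2,1,2,1,0} = 3
G(7) = mex{3,2,0,2,1} = 4
G(8) = mex{4,3,1,0,2} = 5
G(9) = mex{5,4,2,1,0} = 3
G(10) = mex{3,5,3,2,1} = 0
G(11) = mex{0,3,4,3,2} = 1
G(12) = mex{1,0,5,4,3} = 2
G(13) = mex{2,1,3,5,4} = 0
G(14) = mex{0,2,0,3,5} = 1
G(15) = mex{1,0,1,0,3} = 2
G(16) = mex{2,1,2,1,0} = 3
G(17) = mex{3,2,0,2,1} = 4
G(18) = mex{4,3,1,0,2} = 5
G(19) = mex{5,4,2,1,0} = 3
G(20) = mex{3,5,3,2,1} = 0
G(21) = mex{0,3,4,3,2} = 1
G(22) = mex{1,0,5,4,3} = 2
G(23) = mex{2,1,3,5,4} = 0
G(24) = mex{0,2,0,3,5} = 1
G(25) = mex{1,0,1,0,3} = 2
G_C(25) = 2.
Combined Grundy value = 1 ⊕ 2 ⊕ 2 = 1.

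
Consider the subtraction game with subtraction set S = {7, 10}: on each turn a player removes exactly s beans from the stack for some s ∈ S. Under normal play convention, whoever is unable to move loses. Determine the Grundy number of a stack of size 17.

0

n :  0  1  2  3  4  5  6  7  8  9 10 11 12 13 14 15 16 17
G :  0  0  0  0  0  0  0  1  1  1  1  1  1  1  2  2  2  0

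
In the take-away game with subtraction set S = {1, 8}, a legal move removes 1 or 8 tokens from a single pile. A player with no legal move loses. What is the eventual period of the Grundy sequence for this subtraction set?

9

G(0) = 0
G(1) = mex{0} = 1
G(2) = mex{1} = 0
G(3) = mex{0} = 1
G(4) = mex{1} = 0
G(5) = mex{0} = 1
G(6) = mex{1} = 0
G(7) = mex{0} = 1
G(8) = mex{1,0} = 2
G(9) = mex{2,1} = 0
G(10) = mex{0,0} = 1
G(11) = mex{1,1} = 0
G(12) = mex{0,0} = 1
G(13) = mex{1,1} = 0
G(14) = mex{0,0} = 1
G(15) = mex{1,1} = 0
G(16) = mex{0,2} = 1
G(17) = mex{1,0} = 2
G(18) = mex{2,1} = 0
G(19) = mex{0,0} = 1
G(n+9) = G(n) holds for n = 0,…,7 (a full window of length max(S) = 8), so the sequence is purely periodic with period 9.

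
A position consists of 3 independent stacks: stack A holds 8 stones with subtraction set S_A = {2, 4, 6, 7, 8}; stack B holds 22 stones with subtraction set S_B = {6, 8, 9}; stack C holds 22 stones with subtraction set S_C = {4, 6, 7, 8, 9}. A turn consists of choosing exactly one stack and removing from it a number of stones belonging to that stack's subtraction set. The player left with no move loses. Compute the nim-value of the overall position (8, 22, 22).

Stack A, S = {2, 4, 6, 7, 8}:
G(0) = 0
G(1) = mex{} = 0
G(2) = mex{0} = 1
G(3) = mex{0} = 1
G(4) = mex{1,0} = 2
G(5) = mex{1,0} = 2
G(6) = mex{2,1,0} = 3
G(7) = mex{2,1,0,0} = 3
G(8) = mex{3,2,1,0,0} = 4
G_A(8) = 4.
Stack B, S = {6, 8, 9}:
n :  0  1  2  3  4  5  6  7  8  9 10 11 12 13 14 15 16 17 18 19 20 21 22
G :  0  0  0  0  0  0  1  1  1  1  1  1  2  2  2  0  0  0  0  0  0  1  1
G_B(22) = 1.
Stack C, S = {4, 6, 7, 8, 9}:
G(0) = 0
G(1) = mex{} = 0
G(2) = mex{} = 0
G(3) = mex{} = 0
G(4) = mex{0} = 1
G(5) = mex{0} = 1
G(6) = mex{0,0} = 1
G(7) = mex{0,0,0} = 1
G(8) = mex{1,0,0,0} = 2
G(9) = mex{1,0,0,0,0} = 2
G(10) = mex{1,1,0,0,0} = 2
G(11) = mex{1,1,1,0,0} = 2
G(12) = mex{2,1,1,1,0} = 3
G(13) = mex{2,1,1,1,1} = 0
G(14) = mex{2,2,1,1,1} = 0
G(15) = mex{2,2,2,1,1} = 0
G(16) = mex{3,2,2,2,1} = 0
G(17) = mex{0,2,2,2,2} = 1
G(18) = mex{0,3,2,2,2} = 1
G(19) = mex{0,0,3,2,2} = 1
G(20) = mex{0,0,0,3,2} = 1
G(21) = mex{1,0,0,0,3} = 2
G(22) = mex{1,0,0,0,0} = 2
G_C(22) = 2.
Combined Grundy value = 4 ⊕ 1 ⊕ 2 = 7.

7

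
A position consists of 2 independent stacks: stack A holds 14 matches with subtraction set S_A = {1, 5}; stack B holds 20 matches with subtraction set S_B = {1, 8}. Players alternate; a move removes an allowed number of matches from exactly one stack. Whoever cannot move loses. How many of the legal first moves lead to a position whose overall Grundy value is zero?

Stack A, S = {1, 5}:
n :  0  1  2  3  4  5  6  7  8  9 10 11 12 13 14
G :  0  1  0  1  0  1  0  1  0  1  0  1  0  1  0
G_A(14) = 0.
Stack B, S = {1, 8}:
n :  0  1  2  3  4  5  6  7  8  9 10 11 12 13 14 15 16 17 18 19 20
G :  0  1  0  1  0  1  0  1  2  0  1  0  1  0  1  0  1  2  0  1  0
G_B(20) = 0.
Combined Grundy value = 0 ⊕ 0 = 0.
A winning move leaves total XOR = 0, i.e. changes one component's Grundy value g to g ⊕ X where X is the current total.
Stack A: target g' = 0⊕0 = 0, but every legal move changes the Grundy value (mex property), so 0 moves.
Stack B: target g' = 0⊕0 = 0, but every legal move changes the Grundy value (mex property), so 0 moves.

0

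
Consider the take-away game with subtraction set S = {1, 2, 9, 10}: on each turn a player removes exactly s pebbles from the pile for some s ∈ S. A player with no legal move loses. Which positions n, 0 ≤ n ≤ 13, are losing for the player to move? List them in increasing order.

0, 3, 6, 11

n :  0  1  2  3  4  5  6  7  8  9 10 11 12 13
G :  0  1  2  0  1  2  0  1  2  3  4  0  1  2
P-positions are exactly the n with G(n) = 0.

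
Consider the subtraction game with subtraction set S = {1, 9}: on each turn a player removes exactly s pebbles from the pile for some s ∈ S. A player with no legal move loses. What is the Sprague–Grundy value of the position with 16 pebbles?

0

G(0) = 0
G(1) = mex{0} = 1
G(2) = mex{1} = 0
G(3) = mex{0} = 1
G(4) = mex{1} = 0
G(5) = mex{0} = 1
G(6) = mex{1} = 0
G(7) = mex{0} = 1
G(8) = mex{1} = 0
G(9) = mex{0,0} = 1
G(10) = mex{1,1} = 0
G(11) = mex{0,0} = 1
G(12) = mex{1,1} = 0
G(13) = mex{0,0} = 1
G(14) = mex{1,1} = 0
G(15) = mex{0,0} = 1
G(16) = mex{1,1} = 0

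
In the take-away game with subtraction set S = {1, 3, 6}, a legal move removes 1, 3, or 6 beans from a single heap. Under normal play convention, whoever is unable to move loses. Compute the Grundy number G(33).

2

G(0) = 0
G(1) = mex{0} = 1
G(2) = mex{1} = 0
G(3) = mex{0,0} = 1
G(4) = mex{1,1} = 0
G(5) = mex{0,0} = 1
G(6) = mex{1,1,0} = 2
G(7) = mex{2,0,1} = 3
G(8) = mex{3,1,0} = 2
G(9) = mex{2,2,1} = 0
G(10) = mex{0,3,0} = 1
G(11) = mex{1,2,1} = 0
G(12) = mex{0,0,2} = 1
G(13) = mex{1,1,3} = 0
G(14) = mex{0,0,2} = 1
G(15) = mex{1,1,0} = 2
G(16) = mex{2,0,1} = 3
G(17) = mex{3,1,0} = 2
G(18) = mex{2,2,1} = 0
G(19) = mex{0,3,0} = 1
G(20) = mex{1,2,1} = 0
G(21) = mex{0,0,2} = 1
G(22) = mex{1,1,3} = 0
G(23) = mex{0,0,2} = 1
G(24) = mex{1,1,0} = 2
G(25) = mex{2,0,1} = 3
G(26) = mex{3,1,0} = 2
G(27) = mex{2,2,1} = 0
G(28) = mex{0,3,0} = 1
G(29) = mex{1,2,1} = 0
G(30) = mex{0,0,2} = 1
G(31) = mex{1,1,3} = 0
G(32) = mex{0,0,2} = 1
G(33) = mex{1,1,0} = 2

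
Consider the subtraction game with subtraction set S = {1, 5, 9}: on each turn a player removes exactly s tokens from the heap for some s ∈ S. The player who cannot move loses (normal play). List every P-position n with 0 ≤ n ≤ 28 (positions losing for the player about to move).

G(0) = 0
G(1) = mex{0} = 1
G(2) = mex{1} = 0
G(3) = mex{0} = 1
G(4) = mex{1} = 0
G(5) = mex{0,0} = 1
G(6) = mex{1,1} = 0
G(7) = mex{0,0} = 1
G(8) = mex{1,1} = 0
G(9) = mex{0,0,0} = 1
G(10) = mex{1,1,1} = 0
G(11) = mex{0,0,0} = 1
G(12) = mex{1,1,1} = 0
G(13) = mex{0,0,0} = 1
G(14) = mex{1,1,1} = 0
G(15) = mex{0,0,0} = 1
G(16) = mex{1,1,1} = 0
G(17) = mex{0,0,0} = 1
G(18) = mex{1,1,1} = 0
G(19) = mex{0,0,0} = 1
G(20) = mex{1,1,1} = 0
G(21) = mex{0,0,0} = 1
G(22) = mex{1,1,1} = 0
G(23) = mex{0,0,0} = 1
G(24) = mex{1,1,1} = 0
G(25) = mex{0,0,0} = 1
G(26) = mex{1,1,1} = 0
G(27) = mex{0,0,0} = 1
G(28) = mex{1,1,1} = 0
P-positions are exactly the n with G(n) = 0.

0, 2, 4, 6, 8, 10, 12, 14, 16, 18, 20, 22, 24, 26, 28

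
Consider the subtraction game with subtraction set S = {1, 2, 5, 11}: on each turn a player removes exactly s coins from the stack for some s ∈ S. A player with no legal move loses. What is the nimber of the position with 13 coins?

G(0) = 0
G(1) = mex{0} = 1
G(2) = mex{1,0} = 2
G(3) = mex{2,1} = 0
G(4) = mex{0,2} = 1
G(5) = mex{1,0,0} = 2
G(6) = mex{2,1,1} = 0
G(7) = mex{0,2,2} = 1
G(8) = mex{1,0,0} = 2
G(9) = mex{2,1,1} = 0
G(10) = mex{0,2,2} = 1
G(11) = mex{1,0,0,0} = 2
G(12) = mex{2,1,1,1} = 0
G(13) = mex{0,2,2,2} = 1

1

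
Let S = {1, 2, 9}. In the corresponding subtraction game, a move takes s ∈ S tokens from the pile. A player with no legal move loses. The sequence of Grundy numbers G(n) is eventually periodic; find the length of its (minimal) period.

10

n :  0  1  2  3  4  5  6  7  8  9 10 11 12 13 14 15 16 17 18 19 20 21
G :  0  1  2  0  1  2  0  1  2  3  0  1  2  0  1  2  0  1  2  3  0  1
G(n+10) = G(n) holds for n = 0,…,8 (a full window of length max(S) = 9), so the sequence is purely periodic with period 10.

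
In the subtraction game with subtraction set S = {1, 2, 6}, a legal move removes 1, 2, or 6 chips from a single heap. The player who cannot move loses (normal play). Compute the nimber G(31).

0

G(0) = 0
G(1) = mex{0} = 1
G(2) = mex{1,0} = 2
G(3) = mex{2,1} = 0
G(4) = mex{0,2} = 1
G(5) = mex{1,0} = 2
G(6) = mex{2,1,0} = 3
G(7) = mex{3,2,1} = 0
G(8) = mex{0,3,2} = 1
G(9) = mex{1,0,0} = 2
G(10) = mex{2,1,1} = 0
G(11) = mex{0,2,2} = 1
G(12) = mex{1,0,3} = 2
G(13) = mex{2,1,0} = 3
G(14) = mex{3,2,1} = 0
G(15) = mex{0,3,2} = 1
G(16) = mex{1,0,0} = 2
G(17) = mex{2,1,1} = 0
G(18) = mex{0,2,2} = 1
G(19) = mex{1,0,3} = 2
G(20) = mex{2,1,0} = 3
G(21) = mex{3,2,1} = 0
G(22) = mex{0,3,2} = 1
G(23) = mex{1,0,0} = 2
G(24) = mex{2,1,1} = 0
G(25) = mex{0,2,2} = 1
G(26) = mex{1,0,3} = 2
G(27) = mex{2,1,0} = 3
G(28) = mex{3,2,1} = 0
G(29) = mex{0,3,2} = 1
G(30) = mex{1,0,0} = 2
G(31) = mex{2,1,1} = 0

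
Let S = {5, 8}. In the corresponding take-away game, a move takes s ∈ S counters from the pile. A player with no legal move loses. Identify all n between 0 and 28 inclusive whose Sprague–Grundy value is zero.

G(0) = 0
G(1) = mex{} = 0
G(2) = mex{} = 0
G(3) = mex{} = 0
G(4) = mex{} = 0
G(5) = mex{0} = 1
G(6) = mex{0} = 1
G(7) = mex{0} = 1
G(8) = mex{0,0} = 1
G(9) = mex{0,0} = 1
G(10) = mex{1,0} = 2
G(11) = mex{1,0} = 2
G(12) = mex{1,0} = 2
G(13) = mex{1,1} = 0
G(14) = mex{1,1} = 0
G(15) = mex{2,1} = 0
G(16) = mex{2,1} = 0
G(17) = mex{2,1} = 0
G(18) = mex{0,2} = 1
G(19) = mex{0,2} = 1
G(20) = mex{0,2} = 1
G(21) = mex{0,0} = 1
G(22) = mex{0,0} = 1
G(23) = mex{1,0} = 2
G(24) = mex{1,0} = 2
G(25) = mex{1,0} = 2
G(26) = mex{1,1} = 0
G(27) = mex{1,1} = 0
G(28) = mex{2,1} = 0
P-positions are exactly the n with G(n) = 0.

0, 1, 2, 3, 4, 13, 14, 15, 16, 17, 26, 27, 28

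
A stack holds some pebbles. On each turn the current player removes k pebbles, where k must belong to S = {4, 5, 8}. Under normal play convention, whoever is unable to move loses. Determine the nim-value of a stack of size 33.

2

G(0) = 0
G(1) = mex{} = 0
G(2) = mex{} = 0
G(3) = mex{} = 0
G(4) = mex{0} = 1
G(5) = mex{0,0} = 1
G(6) = mex{0,0} = 1
G(7) = mex{0,0} = 1
G(8) = mex{1,0,0} = 2
G(9) = mex{1,1,0} = 2
G(10) = mex{1,1,0} = 2
G(11) = mex{1,1,0} = 2
G(12) = mex{2,1,1} = 0
G(13) = mex{2,2,1} = 0
G(14) = mex{2,2,1} = 0
G(15) = mex{2,2,1} = 0
G(16) = mex{0,2,2} = 1
G(17) = mex{0,0,2} = 1
G(18) = mex{0,0,2} = 1
G(19) = mex{0,0,2} = 1
G(20) = mex{1,0,0} = 2
G(21) = mex{1,1,0} = 2
G(22) = mex{1,1,0} = 2
G(23) = mex{1,1,0} = 2
G(24) = mex{2,1,1} = 0
G(25) = mex{2,2,1} = 0
G(26) = mex{2,2,1} = 0
G(27) = mex{2,2,1} = 0
G(28) = mex{0,2,2} = 1
G(29) = mex{0,0,2} = 1
G(30) = mex{0,0,2} = 1
G(31) = mex{0,0,2} = 1
G(32) = mex{1,0,0} = 2
G(33) = mex{1,1,0} = 2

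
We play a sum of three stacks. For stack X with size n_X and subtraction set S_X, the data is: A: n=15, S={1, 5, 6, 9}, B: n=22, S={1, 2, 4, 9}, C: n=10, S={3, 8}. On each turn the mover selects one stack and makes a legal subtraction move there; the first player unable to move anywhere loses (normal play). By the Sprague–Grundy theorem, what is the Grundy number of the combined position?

0

Stack A, S = {1, 5, 6, 9}:
G(0) = 0
G(1) = mex{0} = 1
G(2) = mex{1} = 0
G(3) = mex{0} = 1
G(4) = mex{1} = 0
G(5) = mex{0,0} = 1
G(6) = mex{1,1,0} = 2
G(7) = mex{2,0,1} = 3
G(8) = mex{3,1,0} = 2
G(9) = mex{2,0,1,0} = 3
G(10) = mex{3,1,0,1} = 2
G(11) = mex{2,2,1,0} = 3
G(12) = mex{3,3,2,1} = 0
G(13) = mex{0,2,3,0} = 1
G(14) = mex{1,3,2,1} = 0
G(15) = mex{0,2,3,2} = 1
G_A(15) = 1.
Stack B, S = {1, 2, 4, 9}:
G(0) = 0
G(1) = mex{0} = 1
G(2) = mex{1,0} = 2
G(3) = mex{2,1} = 0
G(4) = mex{0,2,0} = 1
G(5) = mex{1,0,1} = 2
G(6) = mex{2,1,2} = 0
G(7) = mex{0,2,0} = 1
G(8) = mex{1,0,1} = 2
G(9) = mex{2,1,2,0} = 3
G(10) = mex{3,2,0,1} = 4
G(11) = mex{4,3,1,2} = 0
G(12) = mex{0,4,2,0} = 1
G(13) = mex{1,0,3,1} = 2
G(14) = mex{2,1,4,2} = 0
G(15) = mex{0,2,0,0} = 1
G(16) = mex{1,0,1,1} = 2
G(17) = mex{2,1,2,2} = 0
G(18) = mex{0,2,0,3} = 1
G(19) = mex{1,0,1,4} = 2
G(20) = mex{2,1,2,0} = 3
G(21) = mex{3,2,0,1} = 4
G(22) = mex{4,3,1,2} = 0
G_B(22) = 0.
Stack C, S = {3, 8}:
n :  0  1  2  3  4  5  6  7  8  9 10
G :  0  0  0  1  1  1  0  0  2  1  1
G_C(10) = 1.
Combined Grundy value = 1 ⊕ 0 ⊕ 1 = 0.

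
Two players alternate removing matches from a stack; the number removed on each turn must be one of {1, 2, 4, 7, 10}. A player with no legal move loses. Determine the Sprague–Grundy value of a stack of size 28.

G(0) = 0
G(1) = mex{0} = 1
G(2) = mex{1,0} = 2
G(3) = mex{2,1} = 0
G(4) = mex{0,2,0} = 1
G(5) = mex{1,0,1} = 2
G(6) = mex{2,1,2} = 0
G(7) = mex{0,2,0,0} = 1
G(8) = mex{1,0,1,1} = 2
G(9) = mex{2,1,2,2} = 0
G(10) = mex{0,2,0,0,0} = 1
G(11) = mex{1,0,1,1,1} = 2
G(12) = mex{2,1,2,2,2} = 0
G(13) = mex{0,2,0,0,0} = 1
G(14) = mex{1,0,1,1,1} = 2
G(15) = mex{2,1,2,2,2} = 0
G(16) = mex{0,2,0,0,0} = 1
G(17) = mex{1,0,1,1,1} = 2
G(18) = mex{2,1,2,2,2} = 0
G(19) = mex{0,2,0,0,0} = 1
G(20) = mex{1,0,1,1,1} = 2
G(21) = mex{2,1,2,2,2} = 0
G(22) = mex{0,2,0,0,0} = 1
G(23) = mex{1,0,1,1,1} = 2
G(24) = mex{2,1,2,2,2} = 0
G(25) = mex{0,2,0,0,0} = 1
G(26) = mex{1,0,1,1,1} = 2
G(27) = mex{2,1,2,2,2} = 0
G(28) = mex{0,2,0,0,0} = 1

1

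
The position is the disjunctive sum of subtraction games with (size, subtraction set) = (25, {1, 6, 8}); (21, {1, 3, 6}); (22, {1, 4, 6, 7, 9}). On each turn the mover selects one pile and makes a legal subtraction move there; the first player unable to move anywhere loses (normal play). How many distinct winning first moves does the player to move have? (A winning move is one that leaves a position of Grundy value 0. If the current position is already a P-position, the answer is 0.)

Pile A, S = {1, 6, 8}:
G(0) = 0
G(1) = mex{0} = 1
G(2) = mex{1} = 0
G(3) = mex{0} = 1
G(4) = mex{1} = 0
G(5) = mex{0} = 1
G(6) = mex{1,0} = 2
G(7) = mex{2,1} = 0
G(8) = mex{0,0,0} = 1
G(9) = mex{1,1,1} = 0
G(10) = mex{0,0,0} = 1
G(11) = mex{1,1,1} = 0
G(12) = mex{0,2,0} = 1
G(13) = mex{1,0,1} = 2
G(14) = mex{2,1,2} = 0
G(15) = mex{0,0,0} = 1
G(16) = mex{1,1,1} = 0
G(17) = mex{0,0,0} = 1
G(18) = mex{1,1,1} = 0
G(19) = mex{0,2,0} = 1
G(20) = mex{1,0,1} = 2
G(21) = mex{2,1,2} = 0
G(22) = mex{0,0,0} = 1
G(23) = mex{1,1,1} = 0
G(24) = mex{0,0,0} = 1
G(25) = mex{1,1,1} = 0
G_A(25) = 0.
Pile B, S = {1, 3, 6}:
n :  0  1  2  3  4  5  6  7  8  9 10 11 12 13 14 15 16 17 18 19 20 21
G :  0  1  0  1  0  1  2  3  2  0  1  0  1  0  1  2  3  2  0  1  0  1
G_B(21) = 1.
Pile C, S = {1, 4, 6, 7, 9}:
n :  0  1  2  3  4  5  6  7  8  9 10 11 12 13 14 15 16 17 18 19 20 21 22
G :  0  1  0  1  2  0  1  2  3  2  0  1  2  0  1  0  1  2  0  1  2  3  2
G_C(22) = 2.
Combined Grundy value = 0 ⊕ 1 ⊕ 2 = 3.
A winning move leaves total XOR = 0, i.e. changes one component's Grundy value g to g ⊕ X where X is the current total.
Pile A: need g' = 0⊕3 = 3. Options: 25−1→G=1, 25−6→G=1, 25−8→G=1. Hits: 0.
Pile B: need g' = 1⊕3 = 2. Options: 21−1→G=0, 21−3→G=0, 21−6→G=2. Hits: 1.
Pile C: need g' = 2⊕3 = 1. Options: 22−1→G=3, 22−4→G=0, 22−6→G=1, 22−7→G=0, 22−9→G=0. Hits: 1.

2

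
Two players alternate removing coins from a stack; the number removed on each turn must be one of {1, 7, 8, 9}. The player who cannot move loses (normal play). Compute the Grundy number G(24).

G(0) = 0
G(1) = mex{0} = 1
G(2) = mex{1} = 0
G(3) = mex{0} = 1
G(4) = mex{1} = 0
G(5) = mex{0} = 1
G(6) = mex{1} = 0
G(7) = mex{0,0} = 1
G(8) = mex{1,1,0} = 2
G(9) = mex{2,0,1,0} = 3
G(10) = mex{3,1,0,1} = 2
G(11) = mex{2,0,1,0} = 3
G(12) = mex{3,1,0,1} = 2
G(13) = mex{2,0,1,0} = 3
G(14) = mex{3,1,0,1} = 2
G(15) = mex{2,2,1,0} = 3
G(16) = mex{3,3,2,1} = 0
G(17) = mex{0,2,3,2} = 1
G(18) = mex{1,3,2,3} = 0
G(19) = mex{0,2,3,2} = 1
G(20) = mex{1,3,2,3} = 0
G(21) = mex{0,2,3,2} = 1
G(22) = mex{1,3,2,3} = 0
G(23) = mex{0,0,3,2} = 1
G(24) = mex{1,1,0,3} = 2

2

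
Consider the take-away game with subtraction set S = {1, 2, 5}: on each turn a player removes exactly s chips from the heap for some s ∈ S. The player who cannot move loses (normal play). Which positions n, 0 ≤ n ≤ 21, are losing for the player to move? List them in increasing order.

0, 3, 6, 9, 12, 15, 18, 21

G(0) = 0
G(1) = mex{0} = 1
G(2) = mex{1,0} = 2
G(3) = mex{2,1} = 0
G(4) = mex{0,2} = 1
G(5) = mex{1,0,0} = 2
G(6) = mex{2,1,1} = 0
G(7) = mex{0,2,2} = 1
G(8) = mex{1,0,0} = 2
G(9) = mex{2,1,1} = 0
G(10) = mex{0,2,2} = 1
G(11) = mex{1,0,0} = 2
G(12) = mex{2,1,1} = 0
G(13) = mex{0,2,2} = 1
G(14) = mex{1,0,0} = 2
G(15) = mex{2,1,1} = 0
G(16) = mex{0,2,2} = 1
G(17) = mex{1,0,0} = 2
G(18) = mex{2,1,1} = 0
G(19) = mex{0,2,2} = 1
G(20) = mex{1,0,0} = 2
G(21) = mex{2,1,1} = 0
P-positions are exactly the n with G(n) = 0.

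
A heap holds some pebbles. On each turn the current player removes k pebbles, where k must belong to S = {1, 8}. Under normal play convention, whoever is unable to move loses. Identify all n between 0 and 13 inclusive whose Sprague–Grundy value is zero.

G(0) = 0
G(1) = mex{0} = 1
G(2) = mex{1} = 0
G(3) = mex{0} = 1
G(4) = mex{1} = 0
G(5) = mex{0} = 1
G(6) = mex{1} = 0
G(7) = mex{0} = 1
G(8) = mex{1,0} = 2
G(9) = mex{2,1} = 0
G(10) = mex{0,0} = 1
G(11) = mex{1,1} = 0
G(12) = mex{0,0} = 1
G(13) = mex{1,1} = 0
P-positions are exactly the n with G(n) = 0.

0, 2, 4, 6, 9, 11, 13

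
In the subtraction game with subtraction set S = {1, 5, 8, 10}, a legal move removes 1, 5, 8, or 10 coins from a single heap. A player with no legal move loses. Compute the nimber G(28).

0

G(0) = 0
G(1) = mex{0} = 1
G(2) = mex{1} = 0
G(3) = mex{0} = 1
G(4) = mex{1} = 0
G(5) = mex{0,0} = 1
G(6) = mex{1,1} = 0
G(7) = mex{0,0} = 1
G(8) = mex{1,1,0} = 2
G(9) = mex{2,0,1} = 3
G(10) = mex{3,1,0,0} = 2
G(11) = mex{2,0,1,1} = 3
G(12) = mex{3,1,0,0} = 2
G(13) = mex{2,2,1,1} = 0
G(14) = mex{0,3,0,0} = 1
G(15) = mex{1,2,1,1} = 0
G(16) = mex{0,3,2,0} = 1
G(17) = mex{1,2,3,1} = 0
G(18) = mex{0,0,2,2} = 1
G(19) = mex{1,1,3,3} = 0
G(20) = mex{0,0,2,2} = 1
G(21) = mex{1,1,0,3} = 2
G(22) = mex{2,0,1,2} = 3
G(23) = mex{3,1,0,0} = 2
G(24) = mex{2,0,1,1} = 3
G(25) = mex{3,1,0,0} = 2
G(26) = mex{2,2,1,1} = 0
G(27) = mex{0,3,0,0} = 1
G(28) = mex{1,2,1,1} = 0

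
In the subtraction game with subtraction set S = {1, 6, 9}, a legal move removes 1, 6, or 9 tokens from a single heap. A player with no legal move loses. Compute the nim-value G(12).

G(0) = 0
G(1) = mex{0} = 1
G(2) = mex{1} = 0
G(3) = mex{0} = 1
G(4) = mex{1} = 0
G(5) = mex{0} = 1
G(6) = mex{1,0} = 2
G(7) = mex{2,1} = 0
G(8) = mex{0,0} = 1
G(9) = mex{1,1,0} = 2
G(10) = mex{2,0,1} = 3
G(11) = mex{3,1,0} = 2
G(12) = mex{2,2,1} = 0

0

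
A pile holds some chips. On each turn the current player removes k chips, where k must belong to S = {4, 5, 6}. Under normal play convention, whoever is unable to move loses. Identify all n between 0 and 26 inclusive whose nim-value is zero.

n :  0  1  2  3  4  5  6  7  8  9 10 11 12 13 14 15 16 17 18 19 20 21 22 23 24 25 26
G :  0  0  0  0  1  1  1  1  2  2  0  0  0  0  1  1  1  1  2  2  0  0  0  0  1  1  1
P-positions are exactly the n with G(n) = 0.

0, 1, 2, 3, 10, 11, 12, 13, 20, 21, 22, 23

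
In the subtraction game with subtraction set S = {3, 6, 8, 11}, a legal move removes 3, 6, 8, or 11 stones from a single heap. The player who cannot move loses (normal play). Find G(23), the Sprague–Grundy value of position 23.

n :  0  1  2  3  4  5  6  7  8  9 10 11 12 13 14 15 16 17 18 19 20 21 22 23
G :  0  0  0  1  1  1  2  2  2  3  3  3  4  4  0  0  0  1  1  1  2  2  2  3

3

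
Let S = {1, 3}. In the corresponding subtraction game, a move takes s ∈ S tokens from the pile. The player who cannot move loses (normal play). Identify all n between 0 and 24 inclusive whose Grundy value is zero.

0, 2, 4, 6, 8, 10, 12, 14, 16, 18, 20, 22, 24

G(0) = 0
G(1) = mex{0} = 1
G(2) = mex{1} = 0
G(3) = mex{0,0} = 1
G(4) = mex{1,1} = 0
G(5) = mex{0,0} = 1
G(6) = mex{1,1} = 0
G(7) = mex{0,0} = 1
G(8) = mex{1,1} = 0
G(9) = mex{0,0} = 1
G(10) = mex{1,1} = 0
G(11) = mex{0,0} = 1
G(12) = mex{1,1} = 0
G(13) = mex{0,0} = 1
G(14) = mex{1,1} = 0
G(15) = mex{0,0} = 1
G(16) = mex{1,1} = 0
G(17) = mex{0,0} = 1
G(18) = mex{1,1} = 0
G(19) = mex{0,0} = 1
G(20) = mex{1,1} = 0
G(21) = mex{0,0} = 1
G(22) = mex{1,1} = 0
G(23) = mex{0,0} = 1
G(24) = mex{1,1} = 0
P-positions are exactly the n with G(n) = 0.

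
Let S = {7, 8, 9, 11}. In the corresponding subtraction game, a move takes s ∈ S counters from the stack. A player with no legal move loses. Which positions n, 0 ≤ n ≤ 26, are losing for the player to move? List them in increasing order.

n :  0  1  2  3  4  5  6  7  8  9 10 11 12 13 14 15 16 17 18 19 20 21 22 23 24 25 26
G :  0  0  0  0  0  0  0  1  1  1  1  1  1  1  2  2  2  2  0  0  0  0  0  0  0  1  1
P-positions are exactly the n with G(n) = 0.

0, 1, 2, 3, 4, 5, 6, 18, 19, 20, 21, 22, 23, 24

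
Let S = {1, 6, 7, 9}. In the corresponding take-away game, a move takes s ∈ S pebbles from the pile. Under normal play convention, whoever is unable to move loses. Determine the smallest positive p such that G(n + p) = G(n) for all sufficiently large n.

G(0) = 0
G(1) = mex{0} = 1
G(2) = mex{1} = 0
G(3) = mex{0} = 1
G(4) = mex{1} = 0
G(5) = mex{0} = 1
G(6) = mex{1,0} = 2
G(7) = mex{2,1,0} = 3
G(8) = mex{3,0,1} = 2
G(9) = mex{2,1,0,0} = 3
G(10) = mex{3,0,1,1} = 2
G(11) = mex{2,1,0,0} = 3
G(12) = mex{3,2,1,1} = 0
G(13) = mex{0,3,2,0} = 1
G(14) = mex{1,2,3,1} = 0
G(15) = mex{0,3,2,2} = 1
G(16) = mex{1,2,3,3} = 0
G(17) = mex{0,3,2,2} = 1
G(18) = mex{1,0,3,3} = 2
G(19) = mex{2,1,0,2} = 3
G(20) = mex{3,0,1,3} = 2
G(21) = mex{2,1,0,0} = 3
G(22) = mex{3,0,1,1} = 2
G(23) = mex{2,1,0,0} = 3
G(24) = mex{3,2,1,1} = 0
G(25) = mex{0,3,2,0} = 1
G(n+12) = G(n) holds for n = 0,…,8 (a full window of length max(S) = 9), so the sequence is purely periodic with period 12.

12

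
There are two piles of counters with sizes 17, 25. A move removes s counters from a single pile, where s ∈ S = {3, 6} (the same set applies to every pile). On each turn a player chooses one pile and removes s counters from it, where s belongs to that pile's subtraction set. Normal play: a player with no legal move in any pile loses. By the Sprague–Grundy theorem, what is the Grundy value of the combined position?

All piles use S = {3, 6}:
G(0) = 0
G(1) = mex{} = 0
G(2) = mex{} = 0
G(3) = mex{0} = 1
G(4) = mex{0} = 1
G(5) = mex{0} = 1
G(6) = mex{1,0} = 2
G(7) = mex{1,0} = 2
G(8) = mex{1,0} = 2
G(9) = mex{2,1} = 0
G(10) = mex{2,1} = 0
G(11) = mex{2,1} = 0
G(12) = mex{0,2} = 1
G(13) = mex{0,2} = 1
G(14) = mex{0,2} = 1
G(15) = mex{1,0} = 2
G(16) = mex{1,0} = 2
G(17) = mex{1,0} = 2
G(18) = mex{2,1} = 0
G(19) = mex{2,1} = 0
G(20) = mex{2,1} = 0
G(21) = mex{0,2} = 1
G(22) = mex{0,2} = 1
G(23) = mex{0,2} = 1
G(24) = mex{1,0} = 2
G(25) = mex{1,0} = 2
Pile A: G(17) = 2.
Pile B: G(25) = 2.
Combined Grundy value = 2 ⊕ 2 = 0.

0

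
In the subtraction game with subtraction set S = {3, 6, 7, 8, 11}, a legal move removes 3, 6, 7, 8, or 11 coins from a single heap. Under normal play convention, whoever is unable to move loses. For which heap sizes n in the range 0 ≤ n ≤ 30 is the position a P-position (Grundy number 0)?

n :  0  1  2  3  4  5  6  7  8  9 10 11 12 13 14 15 16 17 18 19 20 21 22 23 24 25 26 27 28 29 30
G :  0  0  0  1  1  1  2  2  2  3  3  3  4  4  0  0  0  1  1  1  2  2  2  3  3  3  4  4  0  0  0
P-positions are exactly the n with G(n) = 0.

0, 1, 2, 14, 15, 16, 28, 29, 30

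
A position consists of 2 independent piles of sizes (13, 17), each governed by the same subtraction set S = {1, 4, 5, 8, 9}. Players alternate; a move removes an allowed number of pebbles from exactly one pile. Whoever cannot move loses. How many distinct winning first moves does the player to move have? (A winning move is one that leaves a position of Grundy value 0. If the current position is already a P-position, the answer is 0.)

2

All piles use S = {1, 4, 5, 8, 9}:
G(0) = 0
G(1) = mex{0} = 1
G(2) = mex{1} = 0
G(3) = mex{0} = 1
G(4) = mex{1,0} = 2
G(5) = mex{2,1,0} = 3
G(6) = mex{3,0,1} = 2
G(7) = mex{2,1,0} = 3
G(8) = mex{3,2,1,0} = 4
G(9) = mex{4,3,2,1,0} = 5
G(10) = mex{5,2,3,0,1} = 4
G(11) = mex{4,3,2,1,0} = 5
G(12) = mex{5,4,3,2,1} = 0
G(13) = mex{0,5,4,3,2} = 1
G(14) = mex{1,4,5,2,3} = 0
G(15) = mex{0,5,4,3,2} = 1
G(16) = mex{1,0,5,4,3} = 2
G(17) = mex{2,1,0,5,4} = 3
Pile A: G(13) = 1.
Pile B: G(17) = 3.
Combined Grundy value = 1 ⊕ 3 = 2.
A winning move leaves total XOR = 0, i.e. changes one component's Grundy value g to g ⊕ X where X is the current total.
Pile A: need g' = 1⊕2 = 3. Options: 13−1→G=0, 13−4→G=5, 13−5→G=4, 13−8→G=3, 13−9→G=2. Hits: 1.
Pile B: need g' = 3⊕2 = 1. Options: 17−1→G=2, 17−4→G=1, 17−5→G=0, 17−8→G=5, 17−9→G=4. Hits: 1.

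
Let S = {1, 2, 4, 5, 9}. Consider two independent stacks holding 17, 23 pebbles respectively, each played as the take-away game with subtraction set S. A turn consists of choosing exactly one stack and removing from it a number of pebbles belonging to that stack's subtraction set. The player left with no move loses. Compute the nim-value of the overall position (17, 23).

5

All stacks use S = {1, 2, 4, 5, 9}:
G(0) = 0
G(1) = mex{0} = 1
G(2) = mex{1,0} = 2
G(3) = mex{2,1} = 0
G(4) = mex{0,2,0} = 1
G(5) = mex{1,0,1,0} = 2
G(6) = mex{2,1,2,1} = 0
G(7) = mex{0,2,0,2} = 1
G(8) = mex{1,0,1,0} = 2
G(9) = mex{2,1,2,1,0} = 3
G(10) = mex{3,2,0,2,1} = 4
G(11) = mex{4,3,1,0,2} = 5
G(12) = mex{5,4,2,1,0} = 3
G(13) = mex{3,5,3,2,1} = 0
G(14) = mex{0,3,4,3,2} = 1
G(15) = mex{1,0,5,4,0} = 2
G(16) = mex{2,1,3,5,1} = 0
G(17) = mex{0,2,0,3,2} = 1
G(18) = mex{1,0,1,0,3} = 2
G(19) = mex{2,1,2,1,4} = 0
G(20) = mex{0,2,0,2,5} = 1
G(21) = mex{1,0,1,0,3} = 2
G(22) = mex{2,1,2,1,0} = 3
G(23) = mex{3,2,0,2,1} = 4
Stack A: G(17) = 1.
Stack B: G(23) = 4.
Combined Grundy value = 1 ⊕ 4 = 5.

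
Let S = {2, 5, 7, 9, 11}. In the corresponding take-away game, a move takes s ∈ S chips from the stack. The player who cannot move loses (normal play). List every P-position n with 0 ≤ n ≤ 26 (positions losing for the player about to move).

n :  0  1  2  3  4  5  6  7  8  9 10 11 12 13 14 15 16 17 18 19 20 21 22 23 24 25 26
G :  0  0  1  1  0  2  1  3  2  2  3  3  4  4  0  5  1  0  0  1  1  2  2  3  3  2  4
P-positions are exactly the n with G(n) = 0.

0, 1, 4, 14, 17, 18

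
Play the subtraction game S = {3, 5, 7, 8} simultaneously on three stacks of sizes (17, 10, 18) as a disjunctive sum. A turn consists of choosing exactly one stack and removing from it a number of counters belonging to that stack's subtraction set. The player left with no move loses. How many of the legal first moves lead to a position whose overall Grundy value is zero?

All stacks use S = {3, 5, 7, 8}:
n :  0  1  2  3  4  5  6  7  8  9 10 11 12 13 14 15 16 17 18
G :  0  0  0  1  1  1  2  2  2  3  3  0  0  0  1  1  1  2  2
Stack A: G(17) = 2.
Stack B: G(10) = 3.
Stack C: G(18) = 2.
Combined Grundy value = 2 ⊕ 3 ⊕ 2 = 3.
A winning move leaves total XOR = 0, i.e. changes one component's Grundy value g to g ⊕ X where X is the current total.
Stack A: need g' = 2⊕3 = 1. Options: 17−3→G=1, 17−5→G=0, 17−7→G=3, 17−8→G=3. Hits: 1.
Stack B: need g' = 3⊕3 = 0. Options: 10−3→G=2, 10−5→G=1, 10−7→G=1, 10−8→G=0. Hits: 1.
Stack C: need g' = 2⊕3 = 1. Options: 18−3→G=1, 18−5→G=0, 18−7→G=0, 18−8→G=3. Hits: 1.

3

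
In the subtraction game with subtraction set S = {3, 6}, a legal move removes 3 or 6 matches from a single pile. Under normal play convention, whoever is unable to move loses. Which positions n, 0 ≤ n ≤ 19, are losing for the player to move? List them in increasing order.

G(0) = 0
G(1) = mex{} = 0
G(2) = mex{} = 0
G(3) = mex{0} = 1
G(4) = mex{0} = 1
G(5) = mex{0} = 1
G(6) = mex{1,0} = 2
G(7) = mex{1,0} = 2
G(8) = mex{1,0} = 2
G(9) = mex{2,1} = 0
G(10) = mex{2,1} = 0
G(11) = mex{2,1} = 0
G(12) = mex{0,2} = 1
G(13) = mex{0,2} = 1
G(14) = mex{0,2} = 1
G(15) = mex{1,0} = 2
G(16) = mex{1,0} = 2
G(17) = mex{1,0} = 2
G(18) = mex{2,1} = 0
G(19) = mex{2,1} = 0
P-positions are exactly the n with G(n) = 0.

0, 1, 2, 9, 10, 11, 18, 19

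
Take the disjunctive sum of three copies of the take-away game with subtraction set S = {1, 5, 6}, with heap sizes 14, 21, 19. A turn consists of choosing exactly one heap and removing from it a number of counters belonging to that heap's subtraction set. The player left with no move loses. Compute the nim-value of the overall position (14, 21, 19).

1

All heaps use S = {1, 5, 6}:
n :  0  1  2  3  4  5  6  7  8  9 10 11 12 13 14 15 16 17 18 19 20 21
G :  0  1  0  1  0  1  2  3  2  3  2  0  1  0  1  0  1  2  3  2  3  2
Heap A: G(14) = 1.
Heap B: G(21) = 2.
Heap C: G(19) = 2.
Combined Grundy value = 1 ⊕ 2 ⊕ 2 = 1.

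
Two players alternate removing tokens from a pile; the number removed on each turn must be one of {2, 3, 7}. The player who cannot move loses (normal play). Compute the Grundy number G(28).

1

G(0) = 0
G(1) = mex{} = 0
G(2) = mex{0} = 1
G(3) = mex{0,0} = 1
G(4) = mex{1,0} = 2
G(5) = mex{1,1} = 0
G(6) = mex{2,1} = 0
G(7) = mex{0,2,0} = 1
G(8) = mex{0,0,0} = 1
G(9) = mex{1,0,1} = 2
G(10) = mex{1,1,1} = 0
G(11) = mex{2,1,2} = 0
G(12) = mex{0,2,0} = 1
G(13) = mex{0,0,0} = 1
G(14) = mex{1,0,1} = 2
G(15) = mex{1,1,1} = 0
G(16) = mex{2,1,2} = 0
G(17) = mex{0,2,0} = 1
G(18) = mex{0,0,0} = 1
G(19) = mex{1,0,1} = 2
G(20) = mex{1,1,1} = 0
G(21) = mex{2,1,2} = 0
G(22) = mex{0,2,0} = 1
G(23) = mex{0,0,0} = 1
G(24) = mex{1,0,1} = 2
G(25) = mex{1,1,1} = 0
G(26) = mex{2,1,2} = 0
G(27) = mex{0,2,0} = 1
G(28) = mex{0,0,0} = 1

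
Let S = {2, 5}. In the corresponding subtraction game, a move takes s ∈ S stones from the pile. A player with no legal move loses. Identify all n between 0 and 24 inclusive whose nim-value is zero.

0, 1, 4, 7, 8, 11, 14, 15, 18, 21, 22

G(0) = 0
G(1) = mex{} = 0
G(2) = mex{0} = 1
G(3) = mex{0} = 1
G(4) = mex{1} = 0
G(5) = mex{1,0} = 2
G(6) = mex{0,0} = 1
G(7) = mex{2,1} = 0
G(8) = mex{1,1} = 0
G(9) = mex{0,0} = 1
G(10) = mex{0,2} = 1
G(11) = mex{1,1} = 0
G(12) = mex{1,0} = 2
G(13) = mex{0,0} = 1
G(14) = mex{2,1} = 0
G(15) = mex{1,1} = 0
G(16) = mex{0,0} = 1
G(17) = mex{0,2} = 1
G(18) = mex{1,1} = 0
G(19) = mex{1,0} = 2
G(20) = mex{0,0} = 1
G(21) = mex{2,1} = 0
G(22) = mex{1,1} = 0
G(23) = mex{0,0} = 1
G(24) = mex{0,2} = 1
P-positions are exactly the n with G(n) = 0.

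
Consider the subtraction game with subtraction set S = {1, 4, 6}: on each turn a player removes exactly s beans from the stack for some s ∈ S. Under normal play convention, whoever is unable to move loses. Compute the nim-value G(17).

n :  0  1  2  3  4  5  6  7  8  9 10 11 12 13 14 15 16 17
G :  0  1  0  1  2  0  1  0  1  2  0  1  0  1  2  0  1  0

0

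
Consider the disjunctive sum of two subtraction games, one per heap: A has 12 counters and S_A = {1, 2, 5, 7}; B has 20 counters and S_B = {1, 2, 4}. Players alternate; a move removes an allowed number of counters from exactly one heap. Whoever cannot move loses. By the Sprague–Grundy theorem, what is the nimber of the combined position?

2

Heap A, S = {1, 2, 5, 7}:
n :  0  1  2  3  4  5  6  7  8  9 10 11 12
G :  0  1  2  0  1  2  0  1  2  0  1  2  0
G_A(12) = 0.
Heap B, S = {1, 2, 4}:
n :  0  1  2  3  4  5  6  7  8  9 10 11 12 13 14 15 16 17 18 19 20
G :  0  1  2  0  1  2  0  1  2  0  1  2  0  1  2  0  1  2  0  1  2
G_B(20) = 2.
Combined Grundy value = 0 ⊕ 2 = 2.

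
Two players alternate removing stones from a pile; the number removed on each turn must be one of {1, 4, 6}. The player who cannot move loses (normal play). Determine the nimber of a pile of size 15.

0

n :  0  1  2  3  4  5  6  7  8  9 10 11 12 13 14 15
G :  0  1  0  1  2  0  1  0  1  2  0  1  0  1  2  0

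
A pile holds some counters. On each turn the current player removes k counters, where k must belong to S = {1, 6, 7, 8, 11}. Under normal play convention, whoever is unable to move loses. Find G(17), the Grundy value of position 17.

1

n :  0  1  2  3  4  5  6  7  8  9 10 11 12 13 14 15 16 17
G :  0  1  0  1  0  1  2  3  2  3  2  3  4  5  0  1  0  1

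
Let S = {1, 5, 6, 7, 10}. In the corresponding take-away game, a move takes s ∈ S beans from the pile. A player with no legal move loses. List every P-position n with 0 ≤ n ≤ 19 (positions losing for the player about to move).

0, 2, 4, 13, 15, 17

G(0) = 0
G(1) = mex{0} = 1
G(2) = mex{1} = 0
G(3) = mex{0} = 1
G(4) = mex{1} = 0
G(5) = mex{0,0} = 1
G(6) = mex{1,1,0} = 2
G(7) = mex{2,0,1,0} = 3
G(8) = mex{3,1,0,1} = 2
G(9) = mex{2,0,1,0} = 3
G(10) = mex{3,1,0,1,0} = 2
G(11) = mex{2,2,1,0,1} = 3
G(12) = mex{3,3,2,1,0} = 4
G(13) = mex{4,2,3,2,1} = 0
G(14) = mex{0,3,2,3,0} = 1
G(15) = mex{1,2,3,2,1} = 0
G(16) = mex{0,3,2,3,2} = 1
G(17) = mex{1,4,3,2,3} = 0
G(18) = mex{0,0,4,3,2} = 1
G(19) = mex{1,1,0,4,3} = 2
P-positions are exactly the n with G(n) = 0.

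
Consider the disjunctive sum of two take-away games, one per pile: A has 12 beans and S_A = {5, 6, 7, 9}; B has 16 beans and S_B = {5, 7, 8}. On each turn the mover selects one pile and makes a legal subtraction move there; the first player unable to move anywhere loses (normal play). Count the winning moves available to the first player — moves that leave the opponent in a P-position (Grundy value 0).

Pile A, S = {5, 6, 7, 9}:
n :  0  1  2  3  4  5  6  7  8  9 10 11 12
G :  0  0  0  0  0  1  1  1  1  1  2  2  2
G_A(12) = 2.
Pile B, S = {5, 7, 8}:
G(0) = 0
G(1) = mex{} = 0
G(2) = mex{} = 0
G(3) = mex{} = 0
G(4) = mex{} = 0
G(5) = mex{0} = 1
G(6) = mex{0} = 1
G(7) = mex{0,0} = 1
G(8) = mex{0,0,0} = 1
G(9) = mex{0,0,0} = 1
G(10) = mex{1,0,0} = 2
G(11) = mex{1,0,0} = 2
G(12) = mex{1,1,0} = 2
G(13) = mex{1,1,1} = 0
G(14) = mex{1,1,1} = 0
G(15) = mex{2,1,1} = 0
G(16) = mex{2,1,1} = 0
G_B(16) = 0.
Combined Grundy value = 2 ⊕ 0 = 2.
A winning move leaves total XOR = 0, i.e. changes one component's Grundy value g to g ⊕ X where X is the current total.
Pile A: need g' = 2⊕2 = 0. Options: 12−5→G=1, 12−6→G=1, 12−7→G=1, 12−9→G=0. Hits: 1.
Pile B: need g' = 0⊕2 = 2. Options: 16−5→G=2, 16−7→G=1, 16−8→G=1. Hits: 1.

2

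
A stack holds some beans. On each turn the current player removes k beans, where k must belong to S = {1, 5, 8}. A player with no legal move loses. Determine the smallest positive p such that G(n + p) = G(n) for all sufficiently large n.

n :  0  1  2  3  4  5  6  7  8  9 10 11 12 13 14 15 16 17 18 19 20 21 22 23 24 25 26 27
G :  0  1  0  1  0  1  0  1  2  3  2  3  2  0  1  0  1  0  1  0  1  2  3  2  3  2  0  1
G(n+13) = G(n) holds for n = 0,…,7 (a full window of length max(S) = 8), so the sequence is purely periodic with period 13.

13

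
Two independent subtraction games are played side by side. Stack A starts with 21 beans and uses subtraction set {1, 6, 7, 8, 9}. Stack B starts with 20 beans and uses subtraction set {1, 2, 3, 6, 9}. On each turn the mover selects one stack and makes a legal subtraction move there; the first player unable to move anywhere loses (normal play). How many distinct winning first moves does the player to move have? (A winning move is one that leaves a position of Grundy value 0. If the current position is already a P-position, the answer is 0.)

3

Stack A, S = {1, 6, 7, 8, 9}:
G(0) = 0
G(1) = mex{0} = 1
G(2) = mex{1} = 0
G(3) = mex{0} = 1
G(4) = mex{1} = 0
G(5) = mex{0} = 1
G(6) = mex{1,0} = 2
G(7) = mex{2,1,0} = 3
G(8) = mex{3,0,1,0} = 2
G(9) = mex{2,1,0,1,0} = 3
G(10) = mex{3,0,1,0,1} = 2
G(11) = mex{2,1,0,1,0} = 3
G(12) = mex{3,2,1,0,1} = 4
G(13) = mex{4,3,2,1,0} = 5
G(14) = mex{5,2,3,2,1} = 0
G(15) = mex{0,3,2,3,2} = 1
G(16) = mex{1,2,3,2,3} = 0
G(17) = mex{0,3,2,3,2} = 1
G(18) = mex{1,4,3,2,3} = 0
G(19) = mex{0,5,4,3,2} = 1
G(20) = mex{1,0,5,4,3} = 2
G(21) = mex{2,1,0,5,4} = 3
G_A(21) = 3.
Stack B, S = {1, 2, 3, 6, 9}:
n :  0  1  2  3  4  5  6  7  8  9 10 11 12 13 14 15 16 17 18 19 20
G :  0  1  2  3  0  1  2  3  0  1  2  3  0  1  2  3  0  1  2  3  0
G_B(20) = 0.
Combined Grundy value = 3 ⊕ 0 = 3.
A winning move leaves total XOR = 0, i.e. changes one component's Grundy value g to g ⊕ X where X is the current total.
Stack A: need g' = 3⊕3 = 0. Options: 21−1→G=2, 21−6→G=1, 21−7→G=0, 21−8→G=5, 21−9→G=4. Hits: 1.
Stack B: need g' = 0⊕3 = 3. Options: 20−1→G=3, 20−2→G=2, 20−3→G=1, 20−6→G=2, 20−9→G=3. Hits: 2.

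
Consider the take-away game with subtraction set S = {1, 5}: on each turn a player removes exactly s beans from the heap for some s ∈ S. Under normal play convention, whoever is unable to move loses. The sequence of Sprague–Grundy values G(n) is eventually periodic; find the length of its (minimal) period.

2

n :  0  1  2  3  4  5  6  7  8  9 10 11 12 13 14
G :  0  1  0  1  0  1  0  1  0  1  0  1  0  1  0
G(n+2) = G(n) holds for n = 0,…,4 (a full window of length max(S) = 5), so the sequence is purely periodic with period 2.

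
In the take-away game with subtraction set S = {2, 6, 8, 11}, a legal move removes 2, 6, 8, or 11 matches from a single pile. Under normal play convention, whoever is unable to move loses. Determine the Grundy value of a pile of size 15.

3

G(0) = 0
G(1) = mex{} = 0
G(2) = mex{0} = 1
G(3) = mex{0} = 1
G(4) = mex{1} = 0
G(5) = mex{1} = 0
G(6) = mex{0,0} = 1
G(7) = mex{0,0} = 1
G(8) = mex{1,1,0} = 2
G(9) = mex{1,1,0} = 2
G(10) = mex{2,0,1} = 3
G(11) = mex{2,0,1,0} = 3
G(12) = mex{3,1,0,0} = 2
G(13) = mex{3,1,0,1} = 2
G(14) = mex{2,2,1,1} = 0
G(15) = mex{2,2,1,0} = 3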